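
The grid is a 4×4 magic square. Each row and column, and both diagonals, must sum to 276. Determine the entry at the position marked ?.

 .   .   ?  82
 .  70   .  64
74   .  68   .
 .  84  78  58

54

Row 4 needs 276; the known cells sum to 220, so (4,1) = 56.
Column 4: 82 + 64 + 58 + ? = 276, so (3,4) = 72.
From main diagonal, 276 − (70 + 68 + 58) gives (1,1) = 80.
The remaining cell in row 3 is (3,2) = 276 − 214 = 62.
Using column 1: 80 + 74 + 56 + ? → (2,1) = 276 − 210 = 66.
From column 2, 276 − (70 + 62 + 84) gives (1,2) = 60.
Anti-diagonal must total 276; the given cells sum to 200, so (2,3) = 76.
Row 1 needs 276; the known cells sum to 222, so (1,3) = 54.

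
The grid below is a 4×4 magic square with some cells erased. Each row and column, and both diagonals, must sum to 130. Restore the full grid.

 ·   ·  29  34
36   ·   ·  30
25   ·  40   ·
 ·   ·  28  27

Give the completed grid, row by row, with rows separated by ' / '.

Column 3 must total 130; the given cells sum to 97, so (2,3) = 33.
Column 4: 34 + 30 + 27 + ? = 130, so (3,4) = 39.
From row 2, 130 − (36 + 33 + 30) gives (2,2) = 31.
Row 3 needs 130; the known cells sum to 104, so (3,2) = 26.
The remaining cell in main diagonal is (1,1) = 130 − 98 = 32.
Using anti-diagonal: 34 + 33 + 26 + ? → (4,1) = 130 − 93 = 37.
Row 1 must total 130; the given cells sum to 95, so (1,2) = 35.
Row 4 must total 130; the given cells sum to 92, so (4,2) = 38.

32 35 29 34 / 36 31 33 30 / 25 26 40 39 / 37 38 28 27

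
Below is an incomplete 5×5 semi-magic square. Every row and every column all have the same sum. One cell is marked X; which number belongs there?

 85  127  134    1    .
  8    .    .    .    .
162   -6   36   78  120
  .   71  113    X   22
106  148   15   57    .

155

Row 3 is complete and sums to 390; that is the magic constant.
The remaining cell in row 1 is (1,5) = 390 − 347 = 43.
Row 5 must total 390; the given cells sum to 326, so (5,5) = 64.
The remaining cell in column 1 is (4,1) = 390 − 361 = 29.
The remaining cell in column 2 is (2,2) = 390 − 340 = 50.
From column 3, 390 − (134 + 36 + 113 + 15) gives (2,3) = 92.
Column 5 must total 390; the given cells sum to 249, so (2,5) = 141.
Row 2: 8 + 50 + 92 + 141 + ? = 390, so (2,4) = 99.
Row 4 must total 390; the given cells sum to 235, so (4,4) = 155.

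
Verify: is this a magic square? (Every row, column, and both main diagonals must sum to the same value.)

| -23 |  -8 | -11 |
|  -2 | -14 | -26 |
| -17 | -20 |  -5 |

Row 1: -23 + (-8) + (-11) = -42.
Row 2: -2 + (-14) + (-26) = -42.
Row 3: -17 + (-20) + (-5) = -42.
Column 1: -23 + (-2) + (-17) = -42.
Column 2: -8 + (-14) + (-20) = -42.
Column 3: -11 + (-26) + (-5) = -42.
Main diagonal: -23 + (-14) + (-5) = -42.
Anti-diagonal: -11 + (-14) + (-17) = -42.
All lines sum to -42.

Yes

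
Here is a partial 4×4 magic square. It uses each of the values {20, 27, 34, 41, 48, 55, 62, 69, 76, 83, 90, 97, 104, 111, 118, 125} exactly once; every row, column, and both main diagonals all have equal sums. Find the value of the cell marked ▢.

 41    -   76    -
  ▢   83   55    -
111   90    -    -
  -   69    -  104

The 16 entries sum to 1160, so each line sums to 1160/4 = 290.
Column 2: 83 + 90 + 69 + ? = 290, so (1,2) = 48.
Main diagonal must total 290; the given cells sum to 228, so (3,3) = 62.
Row 1: 41 + 48 + 76 + ? = 290, so (1,4) = 125.
Using row 3: 111 + 90 + 62 + ? → (3,4) = 290 − 263 = 27.
From column 3, 290 − (76 + 55 + 62) gives (4,3) = 97.
Column 4 must total 290; the given cells sum to 256, so (2,4) = 34.
From anti-diagonal, 290 − (125 + 55 + 90) gives (4,1) = 20.
Row 2: 83 + 55 + 34 + ? = 290, so (2,1) = 118.

118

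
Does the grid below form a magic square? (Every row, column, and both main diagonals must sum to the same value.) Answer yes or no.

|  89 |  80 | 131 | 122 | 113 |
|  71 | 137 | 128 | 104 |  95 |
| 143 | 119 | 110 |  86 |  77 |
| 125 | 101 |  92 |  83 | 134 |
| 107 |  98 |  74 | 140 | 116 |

Row 1: 89 + 80 + 131 + 122 + 113 = 535.
Row 2: 71 + 137 + 128 + 104 + 95 = 535.
Row 3: 143 + 119 + 110 + 86 + 77 = 535.
Row 4: 125 + 101 + 92 + 83 + 134 = 535.
Row 5: 107 + 98 + 74 + 140 + 116 = 535.
Column 1: 89 + 71 + 143 + 125 + 107 = 535.
Column 2: 80 + 137 + 119 + 101 + 98 = 535.
Column 3: 131 + 128 + 110 + 92 + 74 = 535.
Column 4: 122 + 104 + 86 + 83 + 140 = 535.
Column 5: 113 + 95 + 77 + 134 + 116 = 535.
Main diagonal: 89 + 137 + 110 + 83 + 116 = 535.
Anti-diagonal: 113 + 104 + 110 + 101 + 107 = 535.
All lines sum to 535.

Yes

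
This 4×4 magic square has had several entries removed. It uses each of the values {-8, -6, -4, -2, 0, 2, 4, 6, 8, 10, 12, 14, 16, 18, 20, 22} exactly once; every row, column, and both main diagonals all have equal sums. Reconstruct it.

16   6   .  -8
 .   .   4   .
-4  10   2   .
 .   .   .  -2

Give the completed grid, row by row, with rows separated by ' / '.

16 6 14 -8 / -6 12 4 18 / -4 10 2 20 / 22 0 8 -2

The 16 entries sum to 112, so each line sums to 112/4 = 28.
Row 1 must total 28; the given cells sum to 14, so (1,3) = 14.
Using row 3: -4 + 10 + 2 + ? → (3,4) = 28 − 8 = 20.
Column 3: 14 + 4 + 2 + ? = 28, so (4,3) = 8.
Column 4 must total 28; the given cells sum to 10, so (2,4) = 18.
From main diagonal, 28 − (16 + 2 + (-2)) gives (2,2) = 12.
Anti-diagonal needs 28; the known cells sum to 6, so (4,1) = 22.
Row 2: 12 + 4 + 18 + ? = 28, so (2,1) = -6.
The remaining cell in row 4 is (4,2) = 28 − 28 = 0.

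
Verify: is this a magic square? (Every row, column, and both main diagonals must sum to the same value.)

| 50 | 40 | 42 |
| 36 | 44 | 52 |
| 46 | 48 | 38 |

Yes

Row 1: 50 + 40 + 42 = 132.
Row 2: 36 + 44 + 52 = 132.
Row 3: 46 + 48 + 38 = 132.
Column 1: 50 + 36 + 46 = 132.
Column 2: 40 + 44 + 48 = 132.
Column 3: 42 + 52 + 38 = 132.
Main diagonal: 50 + 44 + 38 = 132.
Anti-diagonal: 42 + 44 + 46 = 132.
All lines sum to 132.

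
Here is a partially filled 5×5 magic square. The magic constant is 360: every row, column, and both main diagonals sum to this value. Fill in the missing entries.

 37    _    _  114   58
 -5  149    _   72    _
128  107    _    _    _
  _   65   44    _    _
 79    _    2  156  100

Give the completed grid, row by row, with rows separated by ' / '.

From row 5, 360 − (79 + 2 + 156 + 100) gives (5,2) = 23.
Column 1: 37 + (-5) + 128 + 79 + ? = 360, so (4,1) = 121.
Column 2 must total 360; the given cells sum to 344, so (1,2) = 16.
The remaining cell in anti-diagonal is (3,3) = 360 − 274 = 86.
Row 1 needs 360; the known cells sum to 225, so (1,3) = 135.
The remaining cell in column 3 is (2,3) = 360 − 267 = 93.
The remaining cell in main diagonal is (4,4) = 360 − 372 = -12.
Using row 2: -5 + 149 + 93 + 72 + ? → (2,5) = 360 − 309 = 51.
Row 4 needs 360; the known cells sum to 218, so (4,5) = 142.
Using column 4: 114 + 72 + (-12) + 156 + ? → (3,4) = 360 − 330 = 30.
The remaining cell in column 5 is (3,5) = 360 − 351 = 9.

37 16 135 114 58 / -5 149 93 72 51 / 128 107 86 30 9 / 121 65 44 -12 142 / 79 23 2 156 100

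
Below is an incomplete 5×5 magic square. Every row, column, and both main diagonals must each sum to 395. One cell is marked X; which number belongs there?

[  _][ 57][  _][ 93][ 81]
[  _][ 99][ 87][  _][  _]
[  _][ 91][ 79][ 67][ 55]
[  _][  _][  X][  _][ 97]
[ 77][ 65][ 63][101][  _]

Row 3: 91 + 79 + 67 + 55 + ? = 395, so (3,1) = 103.
Row 5: 77 + 65 + 63 + 101 + ? = 395, so (5,5) = 89.
Column 2 needs 395; the known cells sum to 312, so (4,2) = 83.
The remaining cell in column 5 is (2,5) = 395 − 322 = 73.
Using anti-diagonal: 81 + 79 + 83 + 77 + ? → (2,4) = 395 − 320 = 75.
Using row 2: 99 + 87 + 75 + 73 + ? → (2,1) = 395 − 334 = 61.
Column 4: 93 + 75 + 67 + 101 + ? = 395, so (4,4) = 59.
From main diagonal, 395 − (99 + 79 + 59 + 89) gives (1,1) = 69.
From row 1, 395 − (69 + 57 + 93 + 81) gives (1,3) = 95.
Column 1 needs 395; the known cells sum to 310, so (4,1) = 85.
From column 3, 395 − (95 + 87 + 79 + 63) gives (4,3) = 71.

71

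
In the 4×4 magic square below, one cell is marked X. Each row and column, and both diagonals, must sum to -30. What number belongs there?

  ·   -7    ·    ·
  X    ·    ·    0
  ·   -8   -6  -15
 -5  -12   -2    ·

-14

Using row 3: -8 + (-6) + (-15) + ? → (3,1) = -30 − (-29) = -1.
The remaining cell in row 4 is (4,4) = -30 − (-19) = -11.
From column 2, -30 − (-7 + (-8) + (-12)) gives (2,2) = -3.
From column 4, -30 − (0 + (-15) + (-11)) gives (1,4) = -4.
Main diagonal needs -30; the known cells sum to -20, so (1,1) = -10.
The remaining cell in anti-diagonal is (2,3) = -30 − (-17) = -13.
Row 1 must total -30; the given cells sum to -21, so (1,3) = -9.
Row 2 must total -30; the given cells sum to -16, so (2,1) = -14.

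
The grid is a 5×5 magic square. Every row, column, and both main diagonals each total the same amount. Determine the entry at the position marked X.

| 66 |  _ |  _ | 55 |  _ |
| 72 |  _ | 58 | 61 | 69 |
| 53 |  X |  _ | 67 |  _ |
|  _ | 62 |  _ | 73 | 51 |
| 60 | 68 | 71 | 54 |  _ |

Column 4 is complete and sums to 310; that is the magic constant.
Row 2: 72 + 58 + 61 + 69 + ? = 310, so (2,2) = 50.
The remaining cell in row 5 is (5,5) = 310 − 253 = 57.
Column 1 needs 310; the known cells sum to 251, so (4,1) = 59.
The remaining cell in main diagonal is (3,3) = 310 − 246 = 64.
Anti-diagonal: 61 + 64 + 62 + 60 + ? = 310, so (1,5) = 63.
Row 4 needs 310; the known cells sum to 245, so (4,3) = 65.
Column 3: 58 + 64 + 65 + 71 + ? = 310, so (1,3) = 52.
From column 5, 310 − (63 + 69 + 51 + 57) gives (3,5) = 70.
Row 1: 66 + 52 + 55 + 63 + ? = 310, so (1,2) = 74.
Using row 3: 53 + 64 + 67 + 70 + ? → (3,2) = 310 − 254 = 56.

56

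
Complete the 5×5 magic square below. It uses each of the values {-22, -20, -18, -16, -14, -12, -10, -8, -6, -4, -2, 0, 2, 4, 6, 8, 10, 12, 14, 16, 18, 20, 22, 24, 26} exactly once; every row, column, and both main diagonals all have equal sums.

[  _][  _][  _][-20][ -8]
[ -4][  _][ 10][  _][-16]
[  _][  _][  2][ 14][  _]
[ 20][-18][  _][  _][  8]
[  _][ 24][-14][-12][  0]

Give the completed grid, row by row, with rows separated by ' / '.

The 25 entries sum to 50, so each line sums to 50/5 = 10.
Row 5 needs 10; the known cells sum to -2, so (5,1) = 12.
From column 5, 10 − (-8 + (-16) + 8 + 0) gives (3,5) = 26.
Anti-diagonal must total 10; the given cells sum to -12, so (2,4) = 22.
Row 2: -4 + 10 + 22 + (-16) + ? = 10, so (2,2) = -2.
From column 4, 10 − (-20 + 22 + 14 + (-12)) gives (4,4) = 6.
From main diagonal, 10 − (-2 + 2 + 6 + 0) gives (1,1) = 4.
Using row 4: 20 + (-18) + 6 + 8 + ? → (4,3) = 10 − 16 = -6.
Column 1 must total 10; the given cells sum to 32, so (3,1) = -22.
Using column 3: 10 + 2 + (-6) + (-14) + ? → (1,3) = 10 − (-8) = 18.
Using row 1: 4 + 18 + (-20) + (-8) + ? → (1,2) = 10 − (-6) = 16.
From row 3, 10 − (-22 + 2 + 14 + 26) gives (3,2) = -10.

4 16 18 -20 -8 / -4 -2 10 22 -16 / -22 -10 2 14 26 / 20 -18 -6 6 8 / 12 24 -14 -12 0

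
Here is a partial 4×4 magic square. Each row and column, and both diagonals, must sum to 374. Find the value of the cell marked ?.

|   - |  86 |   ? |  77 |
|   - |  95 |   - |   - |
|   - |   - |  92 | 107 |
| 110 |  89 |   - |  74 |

The remaining cell in row 4 is (4,3) = 374 − 273 = 101.
The remaining cell in column 2 is (3,2) = 374 − 270 = 104.
Column 4 must total 374; the given cells sum to 258, so (2,4) = 116.
The remaining cell in main diagonal is (1,1) = 374 − 261 = 113.
Anti-diagonal needs 374; the known cells sum to 291, so (2,3) = 83.
Row 1 must total 374; the given cells sum to 276, so (1,3) = 98.

98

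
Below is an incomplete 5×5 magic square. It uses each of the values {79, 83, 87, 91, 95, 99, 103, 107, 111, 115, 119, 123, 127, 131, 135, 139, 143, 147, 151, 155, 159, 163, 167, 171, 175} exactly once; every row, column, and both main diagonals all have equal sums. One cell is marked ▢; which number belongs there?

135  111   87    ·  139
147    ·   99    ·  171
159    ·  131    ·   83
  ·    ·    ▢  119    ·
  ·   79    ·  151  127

143

The 25 entries sum to 3175, so each line sums to 3175/5 = 635.
Using row 1: 135 + 111 + 87 + 139 + ? → (1,4) = 635 − 472 = 163.
From column 5, 635 − (139 + 171 + 83 + 127) gives (4,5) = 115.
The remaining cell in main diagonal is (2,2) = 635 − 512 = 123.
The remaining cell in row 2 is (2,4) = 635 − 540 = 95.
Column 4: 163 + 95 + 119 + 151 + ? = 635, so (3,4) = 107.
Row 3 needs 635; the known cells sum to 480, so (3,2) = 155.
Column 2 needs 635; the known cells sum to 468, so (4,2) = 167.
Anti-diagonal needs 635; the known cells sum to 532, so (5,1) = 103.
Row 5 must total 635; the given cells sum to 460, so (5,3) = 175.
From column 1, 635 − (135 + 147 + 159 + 103) gives (4,1) = 91.
Column 3 must total 635; the given cells sum to 492, so (4,3) = 143.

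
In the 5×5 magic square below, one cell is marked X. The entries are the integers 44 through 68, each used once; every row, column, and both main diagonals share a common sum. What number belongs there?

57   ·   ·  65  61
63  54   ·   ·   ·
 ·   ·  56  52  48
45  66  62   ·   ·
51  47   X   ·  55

68

The entries are 44 through 68, which sum to 1400, so each line sums to 1400/5 = 280.
Using column 1: 57 + 63 + 45 + 51 + ? → (3,1) = 280 − 216 = 64.
Main diagonal must total 280; the given cells sum to 222, so (4,4) = 58.
Anti-diagonal: 61 + 56 + 66 + 51 + ? = 280, so (2,4) = 46.
Row 3 must total 280; the given cells sum to 220, so (3,2) = 60.
The remaining cell in row 4 is (4,5) = 280 − 231 = 49.
The remaining cell in column 2 is (1,2) = 280 − 227 = 53.
From column 4, 280 − (65 + 46 + 52 + 58) gives (5,4) = 59.
Column 5 must total 280; the given cells sum to 213, so (2,5) = 67.
Using row 1: 57 + 53 + 65 + 61 + ? → (1,3) = 280 − 236 = 44.
Using row 2: 63 + 54 + 46 + 67 + ? → (2,3) = 280 − 230 = 50.
The remaining cell in row 5 is (5,3) = 280 − 212 = 68.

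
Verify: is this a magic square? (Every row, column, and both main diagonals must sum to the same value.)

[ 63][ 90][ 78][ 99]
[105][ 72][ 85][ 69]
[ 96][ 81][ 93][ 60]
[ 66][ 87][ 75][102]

Row 1: 63 + 90 + 78 + 99 = 330.
Row 2: 105 + 72 + 85 + 69 = 331.
Row 3: 96 + 81 + 93 + 60 = 330.
Row 4: 66 + 87 + 75 + 102 = 330.
Column 1: 63 + 105 + 96 + 66 = 330.
Column 2: 90 + 72 + 81 + 87 = 330.
Column 3: 78 + 85 + 93 + 75 = 331.
Column 4: 99 + 69 + 60 + 102 = 330.
Main diagonal: 63 + 72 + 93 + 102 = 330.
Anti-diagonal: 99 + 85 + 81 + 66 = 331.

No — column 1 sums to 330 but anti-diagonal sums to 331.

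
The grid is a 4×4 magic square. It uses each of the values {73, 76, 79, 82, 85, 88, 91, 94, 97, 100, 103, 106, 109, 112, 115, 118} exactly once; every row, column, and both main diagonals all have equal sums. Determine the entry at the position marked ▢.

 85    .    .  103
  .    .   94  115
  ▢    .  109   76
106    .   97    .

The 16 entries sum to 1528, so each line sums to 1528/4 = 382.
The remaining cell in column 3 is (1,3) = 382 − 300 = 82.
Column 4 must total 382; the given cells sum to 294, so (4,4) = 88.
Main diagonal needs 382; the known cells sum to 282, so (2,2) = 100.
Anti-diagonal needs 382; the known cells sum to 303, so (3,2) = 79.
Using row 1: 85 + 82 + 103 + ? → (1,2) = 382 − 270 = 112.
From row 2, 382 − (100 + 94 + 115) gives (2,1) = 73.
Row 3: 79 + 109 + 76 + ? = 382, so (3,1) = 118.

118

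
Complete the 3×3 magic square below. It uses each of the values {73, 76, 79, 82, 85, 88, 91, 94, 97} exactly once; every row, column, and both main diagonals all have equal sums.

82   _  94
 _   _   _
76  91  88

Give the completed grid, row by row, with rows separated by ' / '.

82 79 94 / 97 85 73 / 76 91 88

The 9 entries sum to 765, so each line sums to 765/3 = 255.
Using row 1: 82 + 94 + ? → (1,2) = 255 − 176 = 79.
Using column 1: 82 + 76 + ? → (2,1) = 255 − 158 = 97.
Using column 2: 79 + 91 + ? → (2,2) = 255 − 170 = 85.
The remaining cell in column 3 is (2,3) = 255 − 182 = 73.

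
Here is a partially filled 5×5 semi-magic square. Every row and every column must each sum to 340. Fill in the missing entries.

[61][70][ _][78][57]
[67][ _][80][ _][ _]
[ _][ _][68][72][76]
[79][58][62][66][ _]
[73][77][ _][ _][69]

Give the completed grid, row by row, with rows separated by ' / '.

61 70 74 78 57 / 67 71 80 59 63 / 60 64 68 72 76 / 79 58 62 66 75 / 73 77 56 65 69

Using row 1: 61 + 70 + 78 + 57 + ? → (1,3) = 340 − 266 = 74.
From row 4, 340 − (79 + 58 + 62 + 66) gives (4,5) = 75.
Column 1: 61 + 67 + 79 + 73 + ? = 340, so (3,1) = 60.
The remaining cell in column 3 is (5,3) = 340 − 284 = 56.
Using column 5: 57 + 76 + 75 + 69 + ? → (2,5) = 340 − 277 = 63.
From row 3, 340 − (60 + 68 + 72 + 76) gives (3,2) = 64.
Using row 5: 73 + 77 + 56 + 69 + ? → (5,4) = 340 − 275 = 65.
Using column 2: 70 + 64 + 58 + 77 + ? → (2,2) = 340 − 269 = 71.
The remaining cell in column 4 is (2,4) = 340 − 281 = 59.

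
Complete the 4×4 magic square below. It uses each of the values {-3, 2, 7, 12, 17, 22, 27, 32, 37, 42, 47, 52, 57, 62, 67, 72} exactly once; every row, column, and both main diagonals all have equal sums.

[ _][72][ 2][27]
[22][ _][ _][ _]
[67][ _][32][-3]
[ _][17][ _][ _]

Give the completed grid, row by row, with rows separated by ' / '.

37 72 2 27 / 22 7 57 52 / 67 42 32 -3 / 12 17 47 62

The 16 entries sum to 552, so each line sums to 552/4 = 138.
From row 1, 138 − (72 + 2 + 27) gives (1,1) = 37.
Row 3 must total 138; the given cells sum to 96, so (3,2) = 42.
Column 1 must total 138; the given cells sum to 126, so (4,1) = 12.
The remaining cell in column 2 is (2,2) = 138 − 131 = 7.
The remaining cell in main diagonal is (4,4) = 138 − 76 = 62.
Anti-diagonal needs 138; the known cells sum to 81, so (2,3) = 57.
Row 2 needs 138; the known cells sum to 86, so (2,4) = 52.
Row 4: 12 + 17 + 62 + ? = 138, so (4,3) = 47.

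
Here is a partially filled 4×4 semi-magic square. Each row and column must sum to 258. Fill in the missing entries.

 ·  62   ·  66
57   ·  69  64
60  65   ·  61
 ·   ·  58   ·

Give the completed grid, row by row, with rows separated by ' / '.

Row 2 must total 258; the given cells sum to 190, so (2,2) = 68.
The remaining cell in row 3 is (3,3) = 258 − 186 = 72.
The remaining cell in column 2 is (4,2) = 258 − 195 = 63.
Column 3: 69 + 72 + 58 + ? = 258, so (1,3) = 59.
Column 4 needs 258; the known cells sum to 191, so (4,4) = 67.
Row 1: 62 + 59 + 66 + ? = 258, so (1,1) = 71.
Row 4: 63 + 58 + 67 + ? = 258, so (4,1) = 70.

71 62 59 66 / 57 68 69 64 / 60 65 72 61 / 70 63 58 67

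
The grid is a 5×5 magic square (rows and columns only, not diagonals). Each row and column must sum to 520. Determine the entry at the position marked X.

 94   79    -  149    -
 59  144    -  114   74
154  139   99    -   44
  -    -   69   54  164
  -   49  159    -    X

104

The remaining cell in row 2 is (2,3) = 520 − 391 = 129.
The remaining cell in row 3 is (3,4) = 520 − 436 = 84.
Column 2: 79 + 144 + 139 + 49 + ? = 520, so (4,2) = 109.
Column 3 needs 520; the known cells sum to 456, so (1,3) = 64.
The remaining cell in column 4 is (5,4) = 520 − 401 = 119.
Row 1 needs 520; the known cells sum to 386, so (1,5) = 134.
From row 4, 520 − (109 + 69 + 54 + 164) gives (4,1) = 124.
Column 1 must total 520; the given cells sum to 431, so (5,1) = 89.
Column 5 needs 520; the known cells sum to 416, so (5,5) = 104.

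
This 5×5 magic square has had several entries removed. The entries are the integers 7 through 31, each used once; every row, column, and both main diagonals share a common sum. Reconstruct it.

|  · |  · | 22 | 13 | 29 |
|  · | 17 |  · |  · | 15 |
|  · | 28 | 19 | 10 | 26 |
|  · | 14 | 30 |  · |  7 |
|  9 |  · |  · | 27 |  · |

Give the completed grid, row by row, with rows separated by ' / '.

20 11 22 13 29 / 31 17 8 24 15 / 12 28 19 10 26 / 23 14 30 21 7 / 9 25 16 27 18

The entries are 7 through 31, which sum to 475, so each line sums to 475/5 = 95.
Row 3: 28 + 19 + 10 + 26 + ? = 95, so (3,1) = 12.
The remaining cell in column 5 is (5,5) = 95 − 77 = 18.
Anti-diagonal must total 95; the given cells sum to 71, so (2,4) = 24.
The remaining cell in column 4 is (4,4) = 95 − 74 = 21.
Main diagonal: 17 + 19 + 21 + 18 + ? = 95, so (1,1) = 20.
Row 1 must total 95; the given cells sum to 84, so (1,2) = 11.
Row 4 must total 95; the given cells sum to 72, so (4,1) = 23.
Using column 1: 20 + 12 + 23 + 9 + ? → (2,1) = 95 − 64 = 31.
From column 2, 95 − (11 + 17 + 28 + 14) gives (5,2) = 25.
The remaining cell in row 2 is (2,3) = 95 − 87 = 8.
From row 5, 95 − (9 + 25 + 27 + 18) gives (5,3) = 16.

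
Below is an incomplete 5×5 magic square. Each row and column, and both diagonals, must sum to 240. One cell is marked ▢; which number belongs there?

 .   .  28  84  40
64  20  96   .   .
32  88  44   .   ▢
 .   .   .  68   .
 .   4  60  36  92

76

From row 5, 240 − (4 + 60 + 36 + 92) gives (5,1) = 48.
From column 3, 240 − (28 + 96 + 44 + 60) gives (4,3) = 12.
Main diagonal must total 240; the given cells sum to 224, so (1,1) = 16.
The remaining cell in row 1 is (1,2) = 240 − 168 = 72.
Column 1 must total 240; the given cells sum to 160, so (4,1) = 80.
From column 2, 240 − (72 + 20 + 88 + 4) gives (4,2) = 56.
Anti-diagonal needs 240; the known cells sum to 188, so (2,4) = 52.
Row 2 needs 240; the known cells sum to 232, so (2,5) = 8.
From row 4, 240 − (80 + 56 + 12 + 68) gives (4,5) = 24.
Column 4 needs 240; the known cells sum to 240, so (3,4) = 0.
The remaining cell in column 5 is (3,5) = 240 − 164 = 76.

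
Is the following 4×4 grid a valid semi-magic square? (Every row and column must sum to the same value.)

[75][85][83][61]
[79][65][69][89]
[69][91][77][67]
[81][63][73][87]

No — row 2 sums to 302 but column 2 sums to 304.

Row 1: 75 + 85 + 83 + 61 = 304.
Row 2: 79 + 65 + 69 + 89 = 302.
Row 3: 69 + 91 + 77 + 67 = 304.
Row 4: 81 + 63 + 73 + 87 = 304.
Column 1: 75 + 79 + 69 + 81 = 304.
Column 2: 85 + 65 + 91 + 63 = 304.
Column 3: 83 + 69 + 77 + 73 = 302.
Column 4: 61 + 89 + 67 + 87 = 304.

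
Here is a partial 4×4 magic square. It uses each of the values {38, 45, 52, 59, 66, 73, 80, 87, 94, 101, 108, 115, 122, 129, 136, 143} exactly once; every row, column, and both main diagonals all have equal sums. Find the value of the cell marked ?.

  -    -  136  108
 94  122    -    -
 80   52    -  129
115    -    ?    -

38

The 16 entries sum to 1448, so each line sums to 1448/4 = 362.
Row 3: 80 + 52 + 129 + ? = 362, so (3,3) = 101.
Column 1 needs 362; the known cells sum to 289, so (1,1) = 73.
Using main diagonal: 73 + 122 + 101 + ? → (4,4) = 362 − 296 = 66.
Anti-diagonal: 108 + 52 + 115 + ? = 362, so (2,3) = 87.
From row 1, 362 − (73 + 136 + 108) gives (1,2) = 45.
Row 2: 94 + 122 + 87 + ? = 362, so (2,4) = 59.
From column 2, 362 − (45 + 122 + 52) gives (4,2) = 143.
Using column 3: 136 + 87 + 101 + ? → (4,3) = 362 − 324 = 38.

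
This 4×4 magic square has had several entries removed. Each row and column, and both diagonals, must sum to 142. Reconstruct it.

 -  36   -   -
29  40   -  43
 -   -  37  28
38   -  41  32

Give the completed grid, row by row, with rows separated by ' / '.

33 36 34 39 / 29 40 30 43 / 42 35 37 28 / 38 31 41 32

From row 2, 142 − (29 + 40 + 43) gives (2,3) = 30.
Row 4: 38 + 41 + 32 + ? = 142, so (4,2) = 31.
From column 2, 142 − (36 + 40 + 31) gives (3,2) = 35.
The remaining cell in column 3 is (1,3) = 142 − 108 = 34.
Column 4: 43 + 28 + 32 + ? = 142, so (1,4) = 39.
Main diagonal needs 142; the known cells sum to 109, so (1,1) = 33.
Using row 3: 35 + 37 + 28 + ? → (3,1) = 142 − 100 = 42.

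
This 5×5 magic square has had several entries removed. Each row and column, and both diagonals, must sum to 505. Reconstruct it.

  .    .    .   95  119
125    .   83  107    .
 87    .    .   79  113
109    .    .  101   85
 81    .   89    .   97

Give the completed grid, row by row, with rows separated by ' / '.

The remaining cell in column 1 is (1,1) = 505 − 402 = 103.
Column 4 needs 505; the known cells sum to 382, so (5,4) = 123.
Using column 5: 119 + 113 + 85 + 97 + ? → (2,5) = 505 − 414 = 91.
Row 2 needs 505; the known cells sum to 406, so (2,2) = 99.
Using row 5: 81 + 89 + 123 + 97 + ? → (5,2) = 505 − 390 = 115.
Main diagonal needs 505; the known cells sum to 400, so (3,3) = 105.
From anti-diagonal, 505 − (119 + 107 + 105 + 81) gives (4,2) = 93.
Row 3: 87 + 105 + 79 + 113 + ? = 505, so (3,2) = 121.
Row 4 needs 505; the known cells sum to 388, so (4,3) = 117.
Column 2 needs 505; the known cells sum to 428, so (1,2) = 77.
From column 3, 505 − (83 + 105 + 117 + 89) gives (1,3) = 111.

103 77 111 95 119 / 125 99 83 107 91 / 87 121 105 79 113 / 109 93 117 101 85 / 81 115 89 123 97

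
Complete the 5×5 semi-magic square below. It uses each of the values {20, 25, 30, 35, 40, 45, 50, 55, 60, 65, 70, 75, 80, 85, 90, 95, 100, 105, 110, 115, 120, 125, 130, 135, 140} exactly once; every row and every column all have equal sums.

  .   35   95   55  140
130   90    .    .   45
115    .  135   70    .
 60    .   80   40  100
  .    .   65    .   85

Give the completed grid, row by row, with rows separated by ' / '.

75 35 95 55 140 / 130 90 25 110 45 / 115 50 135 70 30 / 60 120 80 40 100 / 20 105 65 125 85

The 25 entries sum to 2000, so each line sums to 2000/5 = 400.
Using row 1: 35 + 95 + 55 + 140 + ? → (1,1) = 400 − 325 = 75.
Row 4 must total 400; the given cells sum to 280, so (4,2) = 120.
Column 1 must total 400; the given cells sum to 380, so (5,1) = 20.
Using column 3: 95 + 135 + 80 + 65 + ? → (2,3) = 400 − 375 = 25.
Column 5: 140 + 45 + 100 + 85 + ? = 400, so (3,5) = 30.
Row 2: 130 + 90 + 25 + 45 + ? = 400, so (2,4) = 110.
From row 3, 400 − (115 + 135 + 70 + 30) gives (3,2) = 50.
From column 2, 400 − (35 + 90 + 50 + 120) gives (5,2) = 105.
The remaining cell in column 4 is (5,4) = 400 − 275 = 125.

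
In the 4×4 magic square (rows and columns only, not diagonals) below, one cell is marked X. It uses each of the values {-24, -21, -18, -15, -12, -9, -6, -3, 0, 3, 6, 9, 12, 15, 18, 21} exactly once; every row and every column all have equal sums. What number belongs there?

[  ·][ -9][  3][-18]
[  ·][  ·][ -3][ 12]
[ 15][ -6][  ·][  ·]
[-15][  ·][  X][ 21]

-12

The 16 entries sum to -24, so each line sums to -24/4 = -6.
Row 1: -9 + 3 + (-18) + ? = -6, so (1,1) = 18.
From column 1, -6 − (18 + 15 + (-15)) gives (2,1) = -24.
Column 4 needs -6; the known cells sum to 15, so (3,4) = -21.
Row 2: -24 + (-3) + 12 + ? = -6, so (2,2) = 9.
From row 3, -6 − (15 + (-6) + (-21)) gives (3,3) = 6.
Column 2: -9 + 9 + (-6) + ? = -6, so (4,2) = 0.
Using column 3: 3 + (-3) + 6 + ? → (4,3) = -6 − 6 = -12.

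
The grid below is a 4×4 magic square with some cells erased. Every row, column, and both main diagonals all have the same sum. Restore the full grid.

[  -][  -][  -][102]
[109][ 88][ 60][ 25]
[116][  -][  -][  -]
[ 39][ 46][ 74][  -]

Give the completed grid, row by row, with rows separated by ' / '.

Row 2 is already complete: 109 + 88 + 60 + 25 = 282, so that is the magic constant.
Using row 4: 39 + 46 + 74 + ? → (4,4) = 282 − 159 = 123.
Column 1 must total 282; the given cells sum to 264, so (1,1) = 18.
Column 4 must total 282; the given cells sum to 250, so (3,4) = 32.
Using main diagonal: 18 + 88 + 123 + ? → (3,3) = 282 − 229 = 53.
Anti-diagonal needs 282; the known cells sum to 201, so (3,2) = 81.
The remaining cell in column 2 is (1,2) = 282 − 215 = 67.
The remaining cell in column 3 is (1,3) = 282 − 187 = 95.

18 67 95 102 / 109 88 60 25 / 116 81 53 32 / 39 46 74 123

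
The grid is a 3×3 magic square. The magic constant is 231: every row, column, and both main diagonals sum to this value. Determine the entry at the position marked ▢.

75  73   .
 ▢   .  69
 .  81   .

Row 1: 75 + 73 + ? = 231, so (1,3) = 83.
The remaining cell in column 2 is (2,2) = 231 − 154 = 77.
Column 3: 83 + 69 + ? = 231, so (3,3) = 79.
Anti-diagonal must total 231; the given cells sum to 160, so (3,1) = 71.
Using row 2: 77 + 69 + ? → (2,1) = 231 − 146 = 85.

85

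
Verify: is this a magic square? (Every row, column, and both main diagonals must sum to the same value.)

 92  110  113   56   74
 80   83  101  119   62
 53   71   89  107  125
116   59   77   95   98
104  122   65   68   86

Yes

Row 1: 92 + 110 + 113 + 56 + 74 = 445.
Row 2: 80 + 83 + 101 + 119 + 62 = 445.
Row 3: 53 + 71 + 89 + 107 + 125 = 445.
Row 4: 116 + 59 + 77 + 95 + 98 = 445.
Row 5: 104 + 122 + 65 + 68 + 86 = 445.
Column 1: 92 + 80 + 53 + 116 + 104 = 445.
Column 2: 110 + 83 + 71 + 59 + 122 = 445.
Column 3: 113 + 101 + 89 + 77 + 65 = 445.
Column 4: 56 + 119 + 107 + 95 + 68 = 445.
Column 5: 74 + 62 + 125 + 98 + 86 = 445.
Main diagonal: 92 + 83 + 89 + 95 + 86 = 445.
Anti-diagonal: 74 + 119 + 89 + 59 + 104 = 445.
All lines sum to 445.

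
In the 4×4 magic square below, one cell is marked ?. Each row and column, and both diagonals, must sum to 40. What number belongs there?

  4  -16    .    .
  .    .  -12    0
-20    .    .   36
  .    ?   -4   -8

20

From column 4, 40 − (0 + 36 + (-8)) gives (1,4) = 12.
Row 1 needs 40; the known cells sum to 0, so (1,3) = 40.
Using column 3: 40 + (-12) + (-4) + ? → (3,3) = 40 − 24 = 16.
Main diagonal: 4 + 16 + (-8) + ? = 40, so (2,2) = 28.
Row 2 needs 40; the known cells sum to 16, so (2,1) = 24.
Row 3 needs 40; the known cells sum to 32, so (3,2) = 8.
Using column 1: 4 + 24 + (-20) + ? → (4,1) = 40 − 8 = 32.
Column 2 needs 40; the known cells sum to 20, so (4,2) = 20.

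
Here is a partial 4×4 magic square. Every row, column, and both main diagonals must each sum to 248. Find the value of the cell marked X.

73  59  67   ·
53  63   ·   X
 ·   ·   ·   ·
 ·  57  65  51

Row 1: 73 + 59 + 67 + ? = 248, so (1,4) = 49.
Row 4 needs 248; the known cells sum to 173, so (4,1) = 75.
Using column 1: 73 + 53 + 75 + ? → (3,1) = 248 − 201 = 47.
Column 2 must total 248; the given cells sum to 179, so (3,2) = 69.
Main diagonal: 73 + 63 + 51 + ? = 248, so (3,3) = 61.
From anti-diagonal, 248 − (49 + 69 + 75) gives (2,3) = 55.
From row 2, 248 − (53 + 63 + 55) gives (2,4) = 77.

77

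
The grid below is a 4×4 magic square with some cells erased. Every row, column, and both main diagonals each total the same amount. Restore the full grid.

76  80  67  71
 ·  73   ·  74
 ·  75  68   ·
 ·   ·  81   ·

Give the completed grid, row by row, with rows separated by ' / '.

76 80 67 71 / 69 73 78 74 / 79 75 68 72 / 70 66 81 77

Row 1 is already complete: 76 + 80 + 67 + 71 = 294, so that is the magic constant.
The remaining cell in column 2 is (4,2) = 294 − 228 = 66.
Column 3: 67 + 68 + 81 + ? = 294, so (2,3) = 78.
Main diagonal needs 294; the known cells sum to 217, so (4,4) = 77.
Anti-diagonal must total 294; the given cells sum to 224, so (4,1) = 70.
Using row 2: 73 + 78 + 74 + ? → (2,1) = 294 − 225 = 69.
From column 1, 294 − (76 + 69 + 70) gives (3,1) = 79.
The remaining cell in column 4 is (3,4) = 294 − 222 = 72.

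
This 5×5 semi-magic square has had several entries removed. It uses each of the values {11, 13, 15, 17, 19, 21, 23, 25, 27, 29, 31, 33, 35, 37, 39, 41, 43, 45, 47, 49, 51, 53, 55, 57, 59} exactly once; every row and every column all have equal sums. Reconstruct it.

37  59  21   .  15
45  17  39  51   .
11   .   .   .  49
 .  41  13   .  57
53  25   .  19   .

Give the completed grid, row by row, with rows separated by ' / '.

The 25 entries sum to 875, so each line sums to 875/5 = 175.
Using row 1: 37 + 59 + 21 + 15 + ? → (1,4) = 175 − 132 = 43.
Row 2 must total 175; the given cells sum to 152, so (2,5) = 23.
Column 1: 37 + 45 + 11 + 53 + ? = 175, so (4,1) = 29.
Column 2 must total 175; the given cells sum to 142, so (3,2) = 33.
Column 5 needs 175; the known cells sum to 144, so (5,5) = 31.
Using row 4: 29 + 41 + 13 + 57 + ? → (4,4) = 175 − 140 = 35.
Using row 5: 53 + 25 + 19 + 31 + ? → (5,3) = 175 − 128 = 47.
Column 3 must total 175; the given cells sum to 120, so (3,3) = 55.
Using column 4: 43 + 51 + 35 + 19 + ? → (3,4) = 175 − 148 = 27.

37 59 21 43 15 / 45 17 39 51 23 / 11 33 55 27 49 / 29 41 13 35 57 / 53 25 47 19 31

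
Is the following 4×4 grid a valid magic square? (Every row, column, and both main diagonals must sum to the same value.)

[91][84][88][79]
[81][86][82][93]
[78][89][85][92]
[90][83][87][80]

Row 1: 91 + 84 + 88 + 79 = 342.
Row 2: 81 + 86 + 82 + 93 = 342.
Row 3: 78 + 89 + 85 + 92 = 344.
Row 4: 90 + 83 + 87 + 80 = 340.
Column 1: 91 + 81 + 78 + 90 = 340.
Column 2: 84 + 86 + 89 + 83 = 342.
Column 3: 88 + 82 + 85 + 87 = 342.
Column 4: 79 + 93 + 92 + 80 = 344.
Main diagonal: 91 + 86 + 85 + 80 = 342.
Anti-diagonal: 79 + 82 + 89 + 90 = 340.

No — anti-diagonal sums to 340 but column 4 sums to 344.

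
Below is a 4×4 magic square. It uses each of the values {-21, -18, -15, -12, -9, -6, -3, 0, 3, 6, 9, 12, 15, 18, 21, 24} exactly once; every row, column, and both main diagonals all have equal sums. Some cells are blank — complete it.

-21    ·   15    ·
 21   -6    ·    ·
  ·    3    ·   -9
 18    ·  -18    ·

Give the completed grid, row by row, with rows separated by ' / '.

The 16 entries sum to 24, so each line sums to 24/4 = 6.
Column 1: -21 + 21 + 18 + ? = 6, so (3,1) = -12.
Row 3 must total 6; the given cells sum to -18, so (3,3) = 24.
Column 3 needs 6; the known cells sum to 21, so (2,3) = -15.
Using main diagonal: -21 + (-6) + 24 + ? → (4,4) = 6 − (-3) = 9.
Anti-diagonal needs 6; the known cells sum to 6, so (1,4) = 0.
Using row 1: -21 + 15 + 0 + ? → (1,2) = 6 − (-6) = 12.
The remaining cell in row 2 is (2,4) = 6 − 0 = 6.
Row 4: 18 + (-18) + 9 + ? = 6, so (4,2) = -3.

-21 12 15 0 / 21 -6 -15 6 / -12 3 24 -9 / 18 -3 -18 9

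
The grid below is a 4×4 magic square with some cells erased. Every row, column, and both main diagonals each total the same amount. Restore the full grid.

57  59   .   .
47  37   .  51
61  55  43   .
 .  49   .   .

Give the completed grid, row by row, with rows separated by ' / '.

Column 2 is already complete: 59 + 37 + 55 + 49 = 200, so that is the magic constant.
The remaining cell in row 2 is (2,3) = 200 − 135 = 65.
Row 3 needs 200; the known cells sum to 159, so (3,4) = 41.
Using column 1: 57 + 47 + 61 + ? → (4,1) = 200 − 165 = 35.
From main diagonal, 200 − (57 + 37 + 43) gives (4,4) = 63.
The remaining cell in anti-diagonal is (1,4) = 200 − 155 = 45.
From row 1, 200 − (57 + 59 + 45) gives (1,3) = 39.
Using row 4: 35 + 49 + 63 + ? → (4,3) = 200 − 147 = 53.

57 59 39 45 / 47 37 65 51 / 61 55 43 41 / 35 49 53 63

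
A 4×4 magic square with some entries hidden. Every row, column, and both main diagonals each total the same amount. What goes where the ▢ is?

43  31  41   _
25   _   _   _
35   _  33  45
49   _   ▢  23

Column 1 is complete and sums to 152; that is the magic constant.
Row 1: 43 + 31 + 41 + ? = 152, so (1,4) = 37.
Row 3 must total 152; the given cells sum to 113, so (3,2) = 39.
Using column 4: 37 + 45 + 23 + ? → (2,4) = 152 − 105 = 47.
Main diagonal needs 152; the known cells sum to 99, so (2,2) = 53.
Anti-diagonal: 37 + 39 + 49 + ? = 152, so (2,3) = 27.
Column 2: 31 + 53 + 39 + ? = 152, so (4,2) = 29.
Column 3 must total 152; the given cells sum to 101, so (4,3) = 51.

51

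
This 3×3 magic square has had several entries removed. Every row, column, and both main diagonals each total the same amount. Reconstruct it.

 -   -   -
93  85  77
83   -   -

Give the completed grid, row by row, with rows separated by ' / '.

79 89 87 / 93 85 77 / 83 81 91

Row 2 is already complete: 93 + 85 + 77 = 255, so that is the magic constant.
From column 1, 255 − (93 + 83) gives (1,1) = 79.
Using main diagonal: 79 + 85 + ? → (3,3) = 255 − 164 = 91.
From anti-diagonal, 255 − (85 + 83) gives (1,3) = 87.
Row 1 must total 255; the given cells sum to 166, so (1,2) = 89.
From row 3, 255 − (83 + 91) gives (3,2) = 81.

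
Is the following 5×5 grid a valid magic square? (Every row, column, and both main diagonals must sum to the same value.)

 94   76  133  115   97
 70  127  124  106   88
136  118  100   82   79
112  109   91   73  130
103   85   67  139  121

Yes

Row 1: 94 + 76 + 133 + 115 + 97 = 515.
Row 2: 70 + 127 + 124 + 106 + 88 = 515.
Row 3: 136 + 118 + 100 + 82 + 79 = 515.
Row 4: 112 + 109 + 91 + 73 + 130 = 515.
Row 5: 103 + 85 + 67 + 139 + 121 = 515.
Column 1: 94 + 70 + 136 + 112 + 103 = 515.
Column 2: 76 + 127 + 118 + 109 + 85 = 515.
Column 3: 133 + 124 + 100 + 91 + 67 = 515.
Column 4: 115 + 106 + 82 + 73 + 139 = 515.
Column 5: 97 + 88 + 79 + 130 + 121 = 515.
Main diagonal: 94 + 127 + 100 + 73 + 121 = 515.
Anti-diagonal: 97 + 106 + 100 + 109 + 103 = 515.
All lines sum to 515.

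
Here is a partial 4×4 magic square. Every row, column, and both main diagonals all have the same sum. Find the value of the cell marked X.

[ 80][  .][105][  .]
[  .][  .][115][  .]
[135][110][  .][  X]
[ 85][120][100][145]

75

Row 4 is complete and sums to 450; that is the magic constant.
Column 1 needs 450; the known cells sum to 300, so (2,1) = 150.
From column 3, 450 − (105 + 115 + 100) gives (3,3) = 130.
Main diagonal must total 450; the given cells sum to 355, so (2,2) = 95.
Anti-diagonal needs 450; the known cells sum to 310, so (1,4) = 140.
Row 1 must total 450; the given cells sum to 325, so (1,2) = 125.
Using row 2: 150 + 95 + 115 + ? → (2,4) = 450 − 360 = 90.
Row 3: 135 + 110 + 130 + ? = 450, so (3,4) = 75.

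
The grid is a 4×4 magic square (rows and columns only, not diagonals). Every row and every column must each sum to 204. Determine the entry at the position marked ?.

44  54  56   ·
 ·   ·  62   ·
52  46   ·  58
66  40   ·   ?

60

From row 1, 204 − (44 + 54 + 56) gives (1,4) = 50.
From row 3, 204 − (52 + 46 + 58) gives (3,3) = 48.
From column 1, 204 − (44 + 52 + 66) gives (2,1) = 42.
The remaining cell in column 2 is (2,2) = 204 − 140 = 64.
Column 3 needs 204; the known cells sum to 166, so (4,3) = 38.
Row 2 needs 204; the known cells sum to 168, so (2,4) = 36.
Using row 4: 66 + 40 + 38 + ? → (4,4) = 204 − 144 = 60.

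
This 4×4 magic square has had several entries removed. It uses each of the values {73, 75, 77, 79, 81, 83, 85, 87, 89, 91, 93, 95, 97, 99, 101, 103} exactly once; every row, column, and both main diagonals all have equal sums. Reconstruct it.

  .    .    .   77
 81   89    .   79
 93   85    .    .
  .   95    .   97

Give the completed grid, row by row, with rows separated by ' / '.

The 16 entries sum to 1408, so each line sums to 1408/4 = 352.
Row 2 must total 352; the given cells sum to 249, so (2,3) = 103.
Column 2 must total 352; the given cells sum to 269, so (1,2) = 83.
Column 4: 77 + 79 + 97 + ? = 352, so (3,4) = 99.
Anti-diagonal: 77 + 103 + 85 + ? = 352, so (4,1) = 87.
Row 3 needs 352; the known cells sum to 277, so (3,3) = 75.
From row 4, 352 − (87 + 95 + 97) gives (4,3) = 73.
The remaining cell in column 1 is (1,1) = 352 − 261 = 91.
Using column 3: 103 + 75 + 73 + ? → (1,3) = 352 − 251 = 101.

91 83 101 77 / 81 89 103 79 / 93 85 75 99 / 87 95 73 97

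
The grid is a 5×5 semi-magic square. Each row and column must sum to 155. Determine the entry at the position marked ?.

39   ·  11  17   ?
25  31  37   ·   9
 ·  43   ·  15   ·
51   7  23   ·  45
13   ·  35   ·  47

33

From row 2, 155 − (25 + 31 + 37 + 9) gives (2,4) = 53.
The remaining cell in row 4 is (4,4) = 155 − 126 = 29.
Column 1: 39 + 25 + 51 + 13 + ? = 155, so (3,1) = 27.
From column 3, 155 − (11 + 37 + 23 + 35) gives (3,3) = 49.
Column 4 must total 155; the given cells sum to 114, so (5,4) = 41.
The remaining cell in row 3 is (3,5) = 155 − 134 = 21.
Row 5 needs 155; the known cells sum to 136, so (5,2) = 19.
The remaining cell in column 2 is (1,2) = 155 − 100 = 55.
Column 5 needs 155; the known cells sum to 122, so (1,5) = 33.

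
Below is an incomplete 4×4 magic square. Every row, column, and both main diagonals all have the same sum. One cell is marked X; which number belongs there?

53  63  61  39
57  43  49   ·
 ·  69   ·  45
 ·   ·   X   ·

Row 1 is complete and sums to 216; that is the magic constant.
Row 2 must total 216; the given cells sum to 149, so (2,4) = 67.
Using column 2: 63 + 43 + 69 + ? → (4,2) = 216 − 175 = 41.
Using column 4: 39 + 67 + 45 + ? → (4,4) = 216 − 151 = 65.
Main diagonal: 53 + 43 + 65 + ? = 216, so (3,3) = 55.
Using anti-diagonal: 39 + 49 + 69 + ? → (4,1) = 216 − 157 = 59.
From row 3, 216 − (69 + 55 + 45) gives (3,1) = 47.
Row 4: 59 + 41 + 65 + ? = 216, so (4,3) = 51.

51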